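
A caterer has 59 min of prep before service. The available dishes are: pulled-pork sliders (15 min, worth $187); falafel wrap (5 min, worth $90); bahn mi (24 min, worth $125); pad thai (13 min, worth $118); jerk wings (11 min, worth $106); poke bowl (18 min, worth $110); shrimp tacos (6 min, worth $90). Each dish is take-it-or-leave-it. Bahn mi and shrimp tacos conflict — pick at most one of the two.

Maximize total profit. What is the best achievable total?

595

Taking the top-ratio dishes first gives pulled-pork sliders + falafel wrap + pad thai + jerk wings + shrimp tacos for 591 (50 min).
Replace jerk wings with poke bowl: the trade gains 4 net, giving 595 at 57 min.
The closest alternative, pulled-pork sliders + falafel wrap + pad thai + jerk wings + shrimp tacos, reaches only 591.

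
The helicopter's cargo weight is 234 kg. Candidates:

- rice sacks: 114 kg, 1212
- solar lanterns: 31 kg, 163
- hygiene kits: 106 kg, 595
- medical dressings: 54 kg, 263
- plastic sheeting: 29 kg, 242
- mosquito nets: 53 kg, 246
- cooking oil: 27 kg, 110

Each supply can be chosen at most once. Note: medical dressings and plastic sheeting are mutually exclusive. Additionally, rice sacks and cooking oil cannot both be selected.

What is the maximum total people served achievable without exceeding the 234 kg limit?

Taking rice sacks + solar lanterns + plastic sheeting + mosquito nets: 227 kg used, 1863 in people served.
That's the maximum — no feasible swap from here does better than 1863.

1863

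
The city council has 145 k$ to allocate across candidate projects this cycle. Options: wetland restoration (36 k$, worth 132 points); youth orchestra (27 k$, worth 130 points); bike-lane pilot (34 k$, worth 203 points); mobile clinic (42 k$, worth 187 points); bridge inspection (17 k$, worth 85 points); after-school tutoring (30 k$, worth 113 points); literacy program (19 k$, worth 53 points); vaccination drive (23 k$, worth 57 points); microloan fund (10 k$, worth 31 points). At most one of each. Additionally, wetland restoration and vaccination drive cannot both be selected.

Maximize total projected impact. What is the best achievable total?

664

A density-first pass picks youth orchestra + bike-lane pilot + mobile clinic + bridge inspection + microloan fund — 636 at 130 k$.
Dropping bridge inspection frees 17 k$; slotting in after-school tutoring (30 k$) lifts the total to 664 at 143 k$.
Next best is wetland restoration + youth orchestra + bike-lane pilot + bridge inspection + after-school tutoring at 663 (144 k$) — short by 1.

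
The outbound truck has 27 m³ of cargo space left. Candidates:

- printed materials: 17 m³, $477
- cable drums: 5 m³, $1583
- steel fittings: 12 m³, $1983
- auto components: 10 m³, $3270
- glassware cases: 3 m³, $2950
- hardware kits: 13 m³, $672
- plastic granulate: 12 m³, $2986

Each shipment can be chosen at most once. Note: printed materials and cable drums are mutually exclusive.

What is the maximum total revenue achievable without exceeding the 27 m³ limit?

9206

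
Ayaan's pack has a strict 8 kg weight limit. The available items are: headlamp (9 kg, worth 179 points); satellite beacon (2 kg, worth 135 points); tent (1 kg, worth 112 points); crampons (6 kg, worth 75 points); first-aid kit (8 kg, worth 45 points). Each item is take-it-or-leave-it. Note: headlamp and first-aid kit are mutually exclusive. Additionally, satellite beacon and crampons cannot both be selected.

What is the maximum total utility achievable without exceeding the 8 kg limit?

Density check — tent 112.00, satellite beacon 67.50, headlamp 19.89, crampons 12.50 are the best per kg.
Best packing: satellite beacon + tent — 3 kg, 247 total.
Runner-up tent + crampons tops out at 187.

247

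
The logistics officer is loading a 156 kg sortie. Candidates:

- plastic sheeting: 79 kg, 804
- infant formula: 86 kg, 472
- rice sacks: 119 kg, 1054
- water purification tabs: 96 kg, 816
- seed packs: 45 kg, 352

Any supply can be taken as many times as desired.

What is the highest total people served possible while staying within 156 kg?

The ratio heuristic lands on plastic sheeting + seed packs (1156) but leaves 32 kg idle.
The 79 kg tied up in plastic sheeting is better spent on water purification tabs — total rises to 1168 (141 kg).
Every other selection either busts 156 kg or fails to beat 1168.

1168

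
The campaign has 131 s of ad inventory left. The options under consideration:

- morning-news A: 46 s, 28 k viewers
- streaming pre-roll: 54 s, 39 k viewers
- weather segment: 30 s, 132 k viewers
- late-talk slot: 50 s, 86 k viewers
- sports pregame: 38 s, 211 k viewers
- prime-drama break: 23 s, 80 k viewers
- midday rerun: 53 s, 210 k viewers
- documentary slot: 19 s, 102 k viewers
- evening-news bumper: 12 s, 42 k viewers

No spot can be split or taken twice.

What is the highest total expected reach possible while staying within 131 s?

The ratio ordering already packs tightly: weather segment + sports pregame + prime-drama break + documentary slot + evening-news bumper, 122 s, 567.
Runner-up sports pregame + midday rerun + documentary slot + evening-news bumper tops out at 565.

567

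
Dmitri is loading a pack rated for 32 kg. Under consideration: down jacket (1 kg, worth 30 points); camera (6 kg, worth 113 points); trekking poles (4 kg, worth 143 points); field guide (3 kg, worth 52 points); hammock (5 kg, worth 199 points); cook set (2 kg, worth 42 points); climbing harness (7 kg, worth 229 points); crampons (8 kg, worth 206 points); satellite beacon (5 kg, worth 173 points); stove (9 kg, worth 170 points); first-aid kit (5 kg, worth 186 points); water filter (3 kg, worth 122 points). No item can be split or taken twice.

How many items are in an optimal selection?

Best achievable utility is 1124.
For example down jacket + trekking poles + hammock + cook set + climbing harness + satellite beacon + first-aid kit + water filter achieves it, using 32 kg.
Any selection reaching 1124 contains exactly 8 items.

8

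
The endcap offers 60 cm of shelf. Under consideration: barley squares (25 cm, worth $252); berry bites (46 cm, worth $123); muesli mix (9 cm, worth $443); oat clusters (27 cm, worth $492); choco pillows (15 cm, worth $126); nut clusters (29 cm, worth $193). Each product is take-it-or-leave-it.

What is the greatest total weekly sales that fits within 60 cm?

1061

Best packing: muesli mix + oat clusters + choco pillows — 51 cm, 1061 total.
No other feasible combination exceeds 1061.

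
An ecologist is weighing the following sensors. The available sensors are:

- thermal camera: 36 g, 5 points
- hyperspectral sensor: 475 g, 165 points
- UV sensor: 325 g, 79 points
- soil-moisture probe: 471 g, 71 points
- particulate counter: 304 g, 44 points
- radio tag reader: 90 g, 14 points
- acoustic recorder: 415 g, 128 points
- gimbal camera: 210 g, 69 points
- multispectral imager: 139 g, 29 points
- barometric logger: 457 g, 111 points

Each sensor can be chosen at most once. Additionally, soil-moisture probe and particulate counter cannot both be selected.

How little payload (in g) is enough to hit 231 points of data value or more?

Look for the lowest-payload combination reaching 231.
hyperspectral sensor + gimbal camera reaches 234 using 685 g.
No combination under 685 g hits 231.

685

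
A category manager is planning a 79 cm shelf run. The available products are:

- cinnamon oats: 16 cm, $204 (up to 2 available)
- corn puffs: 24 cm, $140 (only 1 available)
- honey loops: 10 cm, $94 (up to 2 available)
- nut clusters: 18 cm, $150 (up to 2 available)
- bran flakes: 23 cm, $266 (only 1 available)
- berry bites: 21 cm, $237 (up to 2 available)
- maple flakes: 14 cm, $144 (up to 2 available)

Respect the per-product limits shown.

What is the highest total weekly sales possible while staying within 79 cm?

Filling by ratio: 2×cinnamon oats + bran flakes + berry bites for 911, with 3 cm left unused.
Dropping berry bites frees 21 cm; slotting in honey loops + maple flakes (24 cm) lifts the total to 912 at 79 cm.
Nothing else within 79 cm beats 912.

912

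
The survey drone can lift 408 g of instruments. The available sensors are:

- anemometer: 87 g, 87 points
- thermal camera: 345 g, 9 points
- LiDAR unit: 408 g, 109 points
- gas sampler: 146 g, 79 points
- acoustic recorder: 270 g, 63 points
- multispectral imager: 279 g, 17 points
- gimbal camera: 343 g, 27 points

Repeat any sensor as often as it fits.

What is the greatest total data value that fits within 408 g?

348

Density check — anemometer 1.00, gas sampler 0.54, LiDAR unit 0.27 are the best per g.
The ratio ordering already packs tightly: 4×anemometer, 348 g, 348.
The spare 60 g is too small for any remaining sensor, and no exchange beats 348.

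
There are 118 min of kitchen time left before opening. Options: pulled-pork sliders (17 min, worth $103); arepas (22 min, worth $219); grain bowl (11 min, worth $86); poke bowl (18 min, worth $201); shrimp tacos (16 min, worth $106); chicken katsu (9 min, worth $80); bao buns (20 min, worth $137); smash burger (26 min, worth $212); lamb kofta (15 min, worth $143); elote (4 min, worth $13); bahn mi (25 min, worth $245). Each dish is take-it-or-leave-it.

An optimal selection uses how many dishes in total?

Best achievable profit is 1106.
For example arepas + grain bowl + poke bowl + smash burger + lamb kofta + bahn mi achieves it, using 117 min.
Any selection reaching 1106 contains exactly 6 dishes.

6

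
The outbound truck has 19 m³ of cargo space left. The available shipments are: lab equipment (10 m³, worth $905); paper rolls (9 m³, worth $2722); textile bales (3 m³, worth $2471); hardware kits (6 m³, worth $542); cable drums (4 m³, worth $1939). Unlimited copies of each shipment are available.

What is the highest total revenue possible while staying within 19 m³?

14826

6×textile bales uses 18 of the 19 m³ and totals 14826.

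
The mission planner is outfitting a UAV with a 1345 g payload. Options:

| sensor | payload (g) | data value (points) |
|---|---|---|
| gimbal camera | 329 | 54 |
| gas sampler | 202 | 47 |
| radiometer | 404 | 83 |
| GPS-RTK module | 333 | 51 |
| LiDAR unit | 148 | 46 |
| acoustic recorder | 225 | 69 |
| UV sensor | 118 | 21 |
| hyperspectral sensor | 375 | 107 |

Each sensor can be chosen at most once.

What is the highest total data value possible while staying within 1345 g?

Ranking by ratio (data value/g): LiDAR unit 0.31, acoustic recorder 0.31, hyperspectral sensor 0.29, gas sampler 0.23.
The ratio heuristic lands on gas sampler + LiDAR unit + acoustic recorder + UV sensor + hyperspectral sensor (290) but leaves 277 g idle.
The 148 g tied up in LiDAR unit is better spent on radiometer — total rises to 327 (1324 g).
Next best is radiometer + LiDAR unit + acoustic recorder + UV sensor + hyperspectral sensor at 326 (1270 g) — short by 1.

327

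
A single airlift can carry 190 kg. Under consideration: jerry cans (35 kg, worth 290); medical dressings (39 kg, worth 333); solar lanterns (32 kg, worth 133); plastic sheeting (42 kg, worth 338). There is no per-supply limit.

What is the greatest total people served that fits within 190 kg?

Greedy by ratio would take 4×medical dressings + solar lanterns: 188 kg used, total 1465.
Replace 2×medical dressings and solar lanterns with 2×jerry cans + plastic sheeting: the trade gains 119 net, giving 1584 at 190 kg.
Every other selection either busts 190 kg or fails to beat 1584.

1584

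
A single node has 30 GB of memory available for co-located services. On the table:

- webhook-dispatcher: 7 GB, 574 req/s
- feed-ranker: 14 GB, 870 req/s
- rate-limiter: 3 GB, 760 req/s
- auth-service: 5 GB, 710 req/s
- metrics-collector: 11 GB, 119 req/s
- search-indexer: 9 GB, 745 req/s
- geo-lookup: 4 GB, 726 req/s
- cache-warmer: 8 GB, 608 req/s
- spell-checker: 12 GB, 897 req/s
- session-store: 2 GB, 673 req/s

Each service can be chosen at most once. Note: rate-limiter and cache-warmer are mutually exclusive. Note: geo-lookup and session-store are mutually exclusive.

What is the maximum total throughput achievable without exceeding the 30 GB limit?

3614

Webhook-dispatcher + rate-limiter + auth-service + spell-checker + session-store uses 29 of the 30 GB and totals 3614.
Runner-up webhook-dispatcher + rate-limiter + auth-service + search-indexer + geo-lookup tops out at 3515.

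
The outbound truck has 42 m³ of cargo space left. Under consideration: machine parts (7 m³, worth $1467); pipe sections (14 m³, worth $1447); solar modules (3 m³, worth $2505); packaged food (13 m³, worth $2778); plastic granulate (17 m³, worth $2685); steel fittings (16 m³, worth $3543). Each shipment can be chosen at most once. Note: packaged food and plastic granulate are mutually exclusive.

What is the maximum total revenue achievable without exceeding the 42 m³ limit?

10293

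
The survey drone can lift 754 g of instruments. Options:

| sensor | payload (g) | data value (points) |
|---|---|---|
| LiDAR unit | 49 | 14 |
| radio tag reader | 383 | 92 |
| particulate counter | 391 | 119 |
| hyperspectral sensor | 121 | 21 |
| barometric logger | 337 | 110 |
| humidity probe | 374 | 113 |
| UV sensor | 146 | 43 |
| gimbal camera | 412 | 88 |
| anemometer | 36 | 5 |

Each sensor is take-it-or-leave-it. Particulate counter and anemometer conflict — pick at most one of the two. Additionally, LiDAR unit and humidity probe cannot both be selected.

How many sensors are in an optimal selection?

2

Optimal total is 229.
For example particulate counter + barometric logger achieves it, using 728 g.
All optima have 2 sensors.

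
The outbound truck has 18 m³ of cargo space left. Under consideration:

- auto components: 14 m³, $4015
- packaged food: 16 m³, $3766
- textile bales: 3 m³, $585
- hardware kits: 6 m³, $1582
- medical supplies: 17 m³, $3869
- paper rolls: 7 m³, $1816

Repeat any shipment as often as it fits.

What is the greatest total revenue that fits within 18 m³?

4746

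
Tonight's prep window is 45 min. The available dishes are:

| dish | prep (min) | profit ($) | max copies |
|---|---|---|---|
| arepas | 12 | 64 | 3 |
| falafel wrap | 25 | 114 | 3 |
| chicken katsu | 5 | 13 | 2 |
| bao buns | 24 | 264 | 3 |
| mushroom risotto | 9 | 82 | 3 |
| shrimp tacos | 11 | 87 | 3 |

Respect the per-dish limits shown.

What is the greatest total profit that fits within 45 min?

The ratio heuristic lands on bao buns + 2×mushroom risotto (428) but leaves 3 min idle.
Replace mushroom risotto with shrimp tacos: the trade gains 5 net, giving 433 at 44 min.
The spare 1 min is too small for any remaining dish, and no exchange beats 433.

433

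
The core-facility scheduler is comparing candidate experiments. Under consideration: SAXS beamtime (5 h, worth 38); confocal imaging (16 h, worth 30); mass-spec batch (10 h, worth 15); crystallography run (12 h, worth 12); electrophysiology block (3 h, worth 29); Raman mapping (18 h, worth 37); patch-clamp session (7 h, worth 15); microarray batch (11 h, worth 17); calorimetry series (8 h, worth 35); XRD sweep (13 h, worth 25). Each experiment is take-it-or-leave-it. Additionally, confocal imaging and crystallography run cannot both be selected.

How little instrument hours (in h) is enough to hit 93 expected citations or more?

16

Need the lightest bundle worth ≥ 93.
SAXS beamtime + electrophysiology block + calorimetry series reaches 102 using 16 h.
Below 16 h the best achievable stays under 93.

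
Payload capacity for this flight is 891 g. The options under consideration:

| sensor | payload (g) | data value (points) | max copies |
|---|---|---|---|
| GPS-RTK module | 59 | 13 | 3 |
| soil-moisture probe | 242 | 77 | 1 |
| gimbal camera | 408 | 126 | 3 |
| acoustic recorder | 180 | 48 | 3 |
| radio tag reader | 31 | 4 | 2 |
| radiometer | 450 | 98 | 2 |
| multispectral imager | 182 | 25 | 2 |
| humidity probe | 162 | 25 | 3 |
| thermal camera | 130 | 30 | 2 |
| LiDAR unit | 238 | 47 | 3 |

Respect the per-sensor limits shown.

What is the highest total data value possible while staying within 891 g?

265

Taking the top-ratio sensors first gives GPS-RTK module + soil-moisture probe + gimbal camera + acoustic recorder for 264 (889 g).
Replace soil-moisture probe and acoustic recorder with gimbal camera: the trade gains 1 net, giving 265 at 875 g.
No other feasible combination exceeds 265.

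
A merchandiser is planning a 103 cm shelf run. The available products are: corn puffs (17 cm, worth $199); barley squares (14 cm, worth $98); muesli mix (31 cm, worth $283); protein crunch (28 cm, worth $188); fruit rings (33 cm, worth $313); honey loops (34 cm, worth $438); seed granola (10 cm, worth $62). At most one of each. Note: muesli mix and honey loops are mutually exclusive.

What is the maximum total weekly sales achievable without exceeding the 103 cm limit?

Best packing: corn puffs + barley squares + fruit rings + honey loops — 98 cm, 1048 total.
That's the maximum — no feasible swap from here does better than 1048.

1048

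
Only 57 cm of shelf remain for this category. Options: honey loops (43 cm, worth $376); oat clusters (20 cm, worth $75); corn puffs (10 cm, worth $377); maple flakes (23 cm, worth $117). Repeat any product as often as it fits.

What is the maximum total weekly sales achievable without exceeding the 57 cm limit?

Ranking by ratio (weekly sales/cm): corn puffs 37.70, honey loops 8.74, maple flakes 5.09.
Best packing: 5×corn puffs — 50 cm, 1885 total.

1885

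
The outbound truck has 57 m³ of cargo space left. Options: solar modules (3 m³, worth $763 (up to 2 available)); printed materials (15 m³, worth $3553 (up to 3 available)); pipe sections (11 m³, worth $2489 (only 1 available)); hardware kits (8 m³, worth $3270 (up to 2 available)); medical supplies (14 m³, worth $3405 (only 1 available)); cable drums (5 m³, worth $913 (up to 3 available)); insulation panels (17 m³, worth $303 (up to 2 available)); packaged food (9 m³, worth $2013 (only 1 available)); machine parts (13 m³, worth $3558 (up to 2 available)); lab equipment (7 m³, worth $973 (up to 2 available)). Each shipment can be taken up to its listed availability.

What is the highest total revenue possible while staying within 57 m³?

17209

Greedy by ratio would take 2×solar modules + 2×hardware kits + packaged food + 2×machine parts: 57 m³ used, total 17195.
The 15 m³ tied up in 2×solar modules and packaged food is better spent on printed materials — total rises to 17209 (57 m³).
Nothing else within 57 m³ beats 17209.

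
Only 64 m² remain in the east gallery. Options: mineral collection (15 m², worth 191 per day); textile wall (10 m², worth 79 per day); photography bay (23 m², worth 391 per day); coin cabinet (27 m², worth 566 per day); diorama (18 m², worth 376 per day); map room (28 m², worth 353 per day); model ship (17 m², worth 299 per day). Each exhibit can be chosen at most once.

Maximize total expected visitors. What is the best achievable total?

1241

The ratio ordering already packs tightly: coin cabinet + diorama + model ship, 62 m², 1241.
The closest alternative, mineral collection + coin cabinet + diorama, reaches only 1133.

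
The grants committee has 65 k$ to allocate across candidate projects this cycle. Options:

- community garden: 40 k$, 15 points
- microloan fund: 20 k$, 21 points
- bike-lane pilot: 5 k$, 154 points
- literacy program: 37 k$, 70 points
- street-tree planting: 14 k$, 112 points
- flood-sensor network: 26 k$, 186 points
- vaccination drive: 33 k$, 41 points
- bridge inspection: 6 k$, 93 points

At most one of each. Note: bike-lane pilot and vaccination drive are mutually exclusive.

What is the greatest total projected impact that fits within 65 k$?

545

Taking bike-lane pilot + street-tree planting + flood-sensor network + bridge inspection: 51 k$ used, 545 in projected impact.
Next best is microloan fund + bike-lane pilot + street-tree planting + flood-sensor network at 473 (65 k$) — short by 72.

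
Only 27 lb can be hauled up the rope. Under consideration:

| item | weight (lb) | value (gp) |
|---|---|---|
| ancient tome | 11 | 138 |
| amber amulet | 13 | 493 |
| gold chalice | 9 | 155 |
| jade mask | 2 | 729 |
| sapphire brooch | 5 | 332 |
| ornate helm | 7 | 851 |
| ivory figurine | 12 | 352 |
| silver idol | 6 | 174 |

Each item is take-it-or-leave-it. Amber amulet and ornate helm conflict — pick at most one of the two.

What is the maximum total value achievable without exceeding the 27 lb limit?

2264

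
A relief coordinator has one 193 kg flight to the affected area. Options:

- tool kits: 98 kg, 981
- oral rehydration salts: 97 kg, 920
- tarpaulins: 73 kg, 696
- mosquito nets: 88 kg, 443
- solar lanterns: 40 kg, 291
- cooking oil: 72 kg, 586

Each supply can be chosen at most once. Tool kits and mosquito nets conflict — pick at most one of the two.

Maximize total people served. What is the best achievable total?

Density check — tool kits 10.01, tarpaulins 9.53, oral rehydration salts 9.48 are the best per kg.
Tool kits + tarpaulins uses 171 of the 193 kg and totals 1677.
The closest alternative, oral rehydration salts + tarpaulins, reaches only 1616.

1677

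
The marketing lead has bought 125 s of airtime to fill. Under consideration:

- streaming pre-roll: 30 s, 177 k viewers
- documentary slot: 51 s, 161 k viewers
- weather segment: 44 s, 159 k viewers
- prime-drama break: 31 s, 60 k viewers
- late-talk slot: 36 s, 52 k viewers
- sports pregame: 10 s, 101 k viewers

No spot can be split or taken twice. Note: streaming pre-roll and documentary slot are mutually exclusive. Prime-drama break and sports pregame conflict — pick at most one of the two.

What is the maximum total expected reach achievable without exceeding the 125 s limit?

489

Taking streaming pre-roll + weather segment + late-talk slot + sports pregame: 120 s used, 489 in expected reach.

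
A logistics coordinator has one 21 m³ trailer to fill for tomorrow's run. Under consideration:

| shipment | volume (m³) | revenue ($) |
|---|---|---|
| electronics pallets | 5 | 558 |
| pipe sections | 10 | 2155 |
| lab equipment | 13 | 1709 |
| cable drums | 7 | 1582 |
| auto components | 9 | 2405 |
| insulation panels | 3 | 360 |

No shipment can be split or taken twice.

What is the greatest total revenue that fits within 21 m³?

Filling by ratio: cable drums + auto components + insulation panels for 4347, with 2 m³ left unused.
The 10 m³ tied up in cable drums and insulation panels is better spent on pipe sections — total rises to 4560 (19 m³).
The closest alternative, electronics pallets + cable drums + auto components, reaches only 4545.

4560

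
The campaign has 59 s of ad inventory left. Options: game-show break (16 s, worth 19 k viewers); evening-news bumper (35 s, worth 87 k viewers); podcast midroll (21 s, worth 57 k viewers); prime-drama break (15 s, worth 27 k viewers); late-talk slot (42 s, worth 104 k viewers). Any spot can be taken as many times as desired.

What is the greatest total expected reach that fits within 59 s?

144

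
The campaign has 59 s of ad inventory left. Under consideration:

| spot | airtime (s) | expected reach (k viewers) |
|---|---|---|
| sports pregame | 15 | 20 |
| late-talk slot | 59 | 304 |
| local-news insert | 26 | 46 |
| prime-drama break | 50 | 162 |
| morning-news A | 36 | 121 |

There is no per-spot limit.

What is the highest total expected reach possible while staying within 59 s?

304

By expected reach per s: late-talk slot 5.15, morning-news A 3.36, prime-drama break 3.24 lead.
The ratio ordering already packs tightly: late-talk slot, 59 s, 304.
That's the maximum — no swap from here does better than 304.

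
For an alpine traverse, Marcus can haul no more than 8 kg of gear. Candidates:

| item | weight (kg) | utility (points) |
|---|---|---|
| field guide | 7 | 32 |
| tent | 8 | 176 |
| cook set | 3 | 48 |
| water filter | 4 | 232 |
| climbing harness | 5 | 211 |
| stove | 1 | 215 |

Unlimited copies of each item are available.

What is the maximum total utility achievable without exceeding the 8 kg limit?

Density check — stove 215.00, water filter 58.00, climbing harness 42.20, tent 22.00 are the best per kg.
The ratio ordering already packs tightly: 8×stove, 8 kg, 1720.
No other feasible combination exceeds 1720.

1720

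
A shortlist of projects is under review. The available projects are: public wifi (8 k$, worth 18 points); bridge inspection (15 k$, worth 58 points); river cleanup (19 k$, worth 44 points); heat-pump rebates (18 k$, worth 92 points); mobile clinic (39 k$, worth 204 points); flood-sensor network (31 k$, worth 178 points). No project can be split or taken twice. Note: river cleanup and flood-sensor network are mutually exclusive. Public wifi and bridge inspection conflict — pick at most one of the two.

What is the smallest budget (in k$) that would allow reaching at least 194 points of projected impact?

39

Need the lightest bundle worth ≥ 194.
mobile clinic reaches 204 using 39 k$.
Below 39 k$ the best achievable stays under 194.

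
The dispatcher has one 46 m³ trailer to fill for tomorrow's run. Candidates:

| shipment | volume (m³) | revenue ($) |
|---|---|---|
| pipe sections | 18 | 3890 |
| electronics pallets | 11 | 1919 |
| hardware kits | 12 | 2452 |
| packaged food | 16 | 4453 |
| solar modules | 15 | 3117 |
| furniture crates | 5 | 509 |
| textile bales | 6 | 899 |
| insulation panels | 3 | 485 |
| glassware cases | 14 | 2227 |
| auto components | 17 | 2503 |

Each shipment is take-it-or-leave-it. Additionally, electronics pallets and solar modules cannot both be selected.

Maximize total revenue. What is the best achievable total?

Pipe sections + hardware kits + packaged food uses 46 of the 46 m³ and totals 10795.
Next best is hardware kits + packaged food + solar modules + insulation panels at 10507 (46 m³) — short by 288.

10795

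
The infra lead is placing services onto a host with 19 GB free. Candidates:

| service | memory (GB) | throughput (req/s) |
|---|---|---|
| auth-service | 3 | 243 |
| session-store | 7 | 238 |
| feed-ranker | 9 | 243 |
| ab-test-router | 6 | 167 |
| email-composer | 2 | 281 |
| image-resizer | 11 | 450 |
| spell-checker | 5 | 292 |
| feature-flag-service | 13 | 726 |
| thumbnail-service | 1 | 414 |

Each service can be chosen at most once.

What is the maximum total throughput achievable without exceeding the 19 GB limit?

1664

Greedy by ratio would take auth-service + session-store + email-composer + spell-checker + thumbnail-service: 18 GB used, total 1468.
Replace session-store and spell-checker with feature-flag-service: the trade gains 196 net, giving 1664 at 19 GB.
Runner-up auth-service + session-store + email-composer + spell-checker + thumbnail-service tops out at 1468.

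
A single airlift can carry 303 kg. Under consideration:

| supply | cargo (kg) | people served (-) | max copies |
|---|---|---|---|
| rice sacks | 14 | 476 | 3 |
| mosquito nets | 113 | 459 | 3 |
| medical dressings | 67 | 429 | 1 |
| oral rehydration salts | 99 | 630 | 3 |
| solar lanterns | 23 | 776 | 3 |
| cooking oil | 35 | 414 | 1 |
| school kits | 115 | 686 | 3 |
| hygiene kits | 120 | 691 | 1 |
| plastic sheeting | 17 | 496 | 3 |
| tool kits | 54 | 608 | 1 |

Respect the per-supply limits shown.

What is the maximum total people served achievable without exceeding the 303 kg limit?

6288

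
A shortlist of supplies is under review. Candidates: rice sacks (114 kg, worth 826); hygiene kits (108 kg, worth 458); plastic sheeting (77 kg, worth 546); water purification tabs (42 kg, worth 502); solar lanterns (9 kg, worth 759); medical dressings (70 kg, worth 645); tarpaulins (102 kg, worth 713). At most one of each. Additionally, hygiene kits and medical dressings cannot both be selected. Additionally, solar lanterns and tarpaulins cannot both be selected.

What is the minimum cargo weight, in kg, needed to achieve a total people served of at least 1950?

156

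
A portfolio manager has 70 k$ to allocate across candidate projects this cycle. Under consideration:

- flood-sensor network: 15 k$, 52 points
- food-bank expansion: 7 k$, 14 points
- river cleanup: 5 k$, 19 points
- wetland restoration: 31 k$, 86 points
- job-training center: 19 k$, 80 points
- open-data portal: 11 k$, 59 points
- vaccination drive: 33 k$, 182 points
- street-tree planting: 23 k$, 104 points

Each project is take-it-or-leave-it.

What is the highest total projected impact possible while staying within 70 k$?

Best packing: open-data portal + vaccination drive + street-tree planting — 67 k$, 345 total.
Runner-up river cleanup + job-training center + open-data portal + vaccination drive tops out at 340.

345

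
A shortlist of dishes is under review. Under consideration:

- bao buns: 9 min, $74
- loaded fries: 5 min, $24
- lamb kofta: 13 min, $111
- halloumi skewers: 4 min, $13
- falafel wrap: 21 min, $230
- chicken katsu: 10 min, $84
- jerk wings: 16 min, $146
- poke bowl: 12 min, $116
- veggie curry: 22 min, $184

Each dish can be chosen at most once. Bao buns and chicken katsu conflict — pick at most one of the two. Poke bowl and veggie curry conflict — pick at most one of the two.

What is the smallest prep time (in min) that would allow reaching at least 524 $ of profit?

55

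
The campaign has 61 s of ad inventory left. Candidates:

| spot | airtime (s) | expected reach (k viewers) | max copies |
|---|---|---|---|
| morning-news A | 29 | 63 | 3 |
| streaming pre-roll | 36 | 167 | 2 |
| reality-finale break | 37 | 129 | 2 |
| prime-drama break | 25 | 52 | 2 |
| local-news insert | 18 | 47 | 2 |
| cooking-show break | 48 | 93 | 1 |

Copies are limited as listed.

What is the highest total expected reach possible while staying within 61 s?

219

Density check — streaming pre-roll 4.64, reality-finale break 3.49, local-news insert 2.61, morning-news A 2.17 are the best per s.
Greedy by ratio would take streaming pre-roll + local-news insert: 54 s used, total 214.
Replace local-news insert with prime-drama break: the trade gains 5 net, giving 219 at 61 s.
No other feasible combination exceeds 219.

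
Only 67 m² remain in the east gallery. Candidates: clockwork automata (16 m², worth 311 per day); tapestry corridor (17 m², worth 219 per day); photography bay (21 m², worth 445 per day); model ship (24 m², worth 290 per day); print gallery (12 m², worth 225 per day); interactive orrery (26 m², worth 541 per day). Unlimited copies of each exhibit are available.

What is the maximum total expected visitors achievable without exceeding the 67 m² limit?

Density check — photography bay 21.19, interactive orrery 20.81, clockwork automata 19.44, print gallery 18.75 are the best per m².
A density-first pass picks 3×photography bay — 1335 at 63 m².
Replace photography bay with 2×print gallery: the trade gains 5 net, giving 1340 at 66 m².
Every other selection either busts 67 m² or fails to beat 1340.

1340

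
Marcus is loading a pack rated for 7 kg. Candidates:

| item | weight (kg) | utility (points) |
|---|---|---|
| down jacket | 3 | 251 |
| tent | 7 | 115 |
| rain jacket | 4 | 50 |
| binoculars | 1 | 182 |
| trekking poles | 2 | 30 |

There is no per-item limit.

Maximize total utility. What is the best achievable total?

Density check — binoculars 182.00, down jacket 83.67, tent 16.43 are the best per kg.
Taking 7×binoculars: 7 kg used, 1274 in utility.
Nothing else within 7 kg beats 1274.

1274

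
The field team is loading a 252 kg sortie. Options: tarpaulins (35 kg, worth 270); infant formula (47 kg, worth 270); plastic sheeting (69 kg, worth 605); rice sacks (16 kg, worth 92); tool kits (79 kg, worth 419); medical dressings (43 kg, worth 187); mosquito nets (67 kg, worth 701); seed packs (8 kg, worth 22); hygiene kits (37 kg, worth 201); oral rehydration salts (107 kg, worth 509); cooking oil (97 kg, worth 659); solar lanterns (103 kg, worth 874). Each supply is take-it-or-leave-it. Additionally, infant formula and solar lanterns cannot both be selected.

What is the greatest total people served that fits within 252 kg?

Density check — mosquito nets 10.46, plastic sheeting 8.77, solar lanterns 8.49, tarpaulins 7.71 are the best per kg.
The ratio ordering already packs tightly: plastic sheeting + mosquito nets + seed packs + solar lanterns, 247 kg, 2202.
The closest alternative, plastic sheeting + mosquito nets + solar lanterns, reaches only 2180.

2202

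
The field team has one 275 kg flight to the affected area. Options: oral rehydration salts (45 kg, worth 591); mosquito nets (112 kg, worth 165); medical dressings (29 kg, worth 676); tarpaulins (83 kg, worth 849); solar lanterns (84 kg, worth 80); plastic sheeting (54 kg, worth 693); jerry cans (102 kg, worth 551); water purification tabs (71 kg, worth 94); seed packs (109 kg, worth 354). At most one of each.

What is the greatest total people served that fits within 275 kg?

2809

The ratio ordering already packs tightly: oral rehydration salts + medical dressings + tarpaulins + plastic sheeting, 211 kg, 2809.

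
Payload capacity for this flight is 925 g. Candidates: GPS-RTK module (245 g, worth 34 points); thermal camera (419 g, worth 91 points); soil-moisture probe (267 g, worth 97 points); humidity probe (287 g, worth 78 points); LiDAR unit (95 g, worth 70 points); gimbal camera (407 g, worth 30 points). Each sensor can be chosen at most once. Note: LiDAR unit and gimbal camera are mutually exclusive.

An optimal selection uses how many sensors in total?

The maximum data value within 925 g is 279.
GPS-RTK module + soil-moisture probe + humidity probe + LiDAR unit hits 279 at 894 g.
All optima have 4 sensors.

4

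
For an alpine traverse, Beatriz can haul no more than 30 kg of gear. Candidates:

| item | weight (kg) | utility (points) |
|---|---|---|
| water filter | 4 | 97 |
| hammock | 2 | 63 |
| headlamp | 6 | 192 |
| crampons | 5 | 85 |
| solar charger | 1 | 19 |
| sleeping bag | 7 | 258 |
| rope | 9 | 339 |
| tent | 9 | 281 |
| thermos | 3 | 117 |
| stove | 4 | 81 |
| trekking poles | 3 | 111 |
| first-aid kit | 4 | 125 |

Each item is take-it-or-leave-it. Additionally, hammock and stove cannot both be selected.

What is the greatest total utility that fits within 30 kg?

1080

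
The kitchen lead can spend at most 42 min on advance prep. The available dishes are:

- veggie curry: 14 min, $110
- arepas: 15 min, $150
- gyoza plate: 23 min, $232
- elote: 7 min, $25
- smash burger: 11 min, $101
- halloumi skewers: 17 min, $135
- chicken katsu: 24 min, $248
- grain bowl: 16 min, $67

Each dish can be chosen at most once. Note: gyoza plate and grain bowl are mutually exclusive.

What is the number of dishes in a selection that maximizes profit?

Best achievable profit is 398.
For example arepas + chicken katsu achieves it, using 39 min.
Any selection reaching 398 contains exactly 2 dishes.

2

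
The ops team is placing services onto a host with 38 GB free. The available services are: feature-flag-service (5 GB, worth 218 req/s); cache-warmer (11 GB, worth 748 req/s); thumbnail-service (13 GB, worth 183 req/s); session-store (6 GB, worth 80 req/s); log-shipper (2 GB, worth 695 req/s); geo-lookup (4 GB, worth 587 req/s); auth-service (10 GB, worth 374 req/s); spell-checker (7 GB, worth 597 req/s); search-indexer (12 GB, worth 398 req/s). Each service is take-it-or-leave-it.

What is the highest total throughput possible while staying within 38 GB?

3025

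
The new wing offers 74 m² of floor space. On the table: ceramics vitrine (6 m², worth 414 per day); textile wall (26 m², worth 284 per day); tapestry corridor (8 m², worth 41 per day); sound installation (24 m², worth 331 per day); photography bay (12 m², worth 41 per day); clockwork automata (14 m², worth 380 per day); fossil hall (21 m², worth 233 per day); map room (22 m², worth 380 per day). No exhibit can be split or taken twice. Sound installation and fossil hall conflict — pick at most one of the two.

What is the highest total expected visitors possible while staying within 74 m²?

1546

Ceramics vitrine + tapestry corridor + sound installation + clockwork automata + map room uses 74 of the 74 m² and totals 1546.
That's the maximum — no feasible swap from here does better than 1546.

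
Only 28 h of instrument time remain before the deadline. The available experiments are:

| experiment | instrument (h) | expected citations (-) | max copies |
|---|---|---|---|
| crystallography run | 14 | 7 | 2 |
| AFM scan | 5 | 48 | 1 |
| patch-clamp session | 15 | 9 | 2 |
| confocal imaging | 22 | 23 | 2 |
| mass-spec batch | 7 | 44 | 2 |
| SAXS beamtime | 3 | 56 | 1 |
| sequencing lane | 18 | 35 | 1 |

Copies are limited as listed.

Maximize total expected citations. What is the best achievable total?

192

Density check — SAXS beamtime 18.67, AFM scan 9.60, mass-spec batch 6.29, sequencing lane 1.94 are the best per h.
Taking AFM scan + 2×mass-spec batch + SAXS beamtime: 22 h used, 192 in expected citations.
Every other selection either busts 28 h or exceeds an availability limit or fails to beat 192.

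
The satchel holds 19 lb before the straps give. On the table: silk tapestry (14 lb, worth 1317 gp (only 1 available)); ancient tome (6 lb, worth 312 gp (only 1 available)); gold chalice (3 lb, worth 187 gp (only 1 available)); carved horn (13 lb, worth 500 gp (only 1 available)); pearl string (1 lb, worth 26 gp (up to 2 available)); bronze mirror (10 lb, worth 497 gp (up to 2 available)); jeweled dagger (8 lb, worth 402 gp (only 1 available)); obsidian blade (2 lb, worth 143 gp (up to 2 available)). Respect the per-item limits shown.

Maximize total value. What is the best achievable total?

Density check — silk tapestry 94.07, obsidian blade 71.50, gold chalice 62.33 are the best per lb.
Greedy by ratio would take silk tapestry + pearl string + 2×obsidian blade: 19 lb used, total 1629.
The 3 lb tied up in pearl string and obsidian blade is better spent on gold chalice — total rises to 1647 (19 lb).

1647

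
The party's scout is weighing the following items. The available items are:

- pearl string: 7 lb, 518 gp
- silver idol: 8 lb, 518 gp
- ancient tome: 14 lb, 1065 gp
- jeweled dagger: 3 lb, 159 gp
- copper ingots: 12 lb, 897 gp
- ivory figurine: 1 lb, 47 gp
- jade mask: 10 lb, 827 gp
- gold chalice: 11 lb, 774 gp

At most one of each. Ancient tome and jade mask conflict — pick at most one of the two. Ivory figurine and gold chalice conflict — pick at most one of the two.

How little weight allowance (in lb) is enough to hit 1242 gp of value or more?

Look for the lowest-weight combination reaching 1242.
Taking pearl string + jade mask gives 1345 (≥ 1242) for 17 lb.
No combination under 17 lb hits 1242.

17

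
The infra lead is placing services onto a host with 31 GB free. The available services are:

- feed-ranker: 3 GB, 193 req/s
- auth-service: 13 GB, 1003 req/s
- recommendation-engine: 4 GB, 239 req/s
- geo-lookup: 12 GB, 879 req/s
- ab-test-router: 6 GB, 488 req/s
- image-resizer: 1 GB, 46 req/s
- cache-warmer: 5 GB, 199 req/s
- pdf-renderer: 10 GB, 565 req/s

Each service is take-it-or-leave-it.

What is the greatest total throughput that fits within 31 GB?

Density check — ab-test-router 81.33, auth-service 77.15, geo-lookup 73.25 are the best per GB.
Auth-service + geo-lookup + ab-test-router uses 31 of the 31 GB and totals 2370.
Next best is auth-service + recommendation-engine + geo-lookup + image-resizer at 2167 (30 GB) — short by 203.

2370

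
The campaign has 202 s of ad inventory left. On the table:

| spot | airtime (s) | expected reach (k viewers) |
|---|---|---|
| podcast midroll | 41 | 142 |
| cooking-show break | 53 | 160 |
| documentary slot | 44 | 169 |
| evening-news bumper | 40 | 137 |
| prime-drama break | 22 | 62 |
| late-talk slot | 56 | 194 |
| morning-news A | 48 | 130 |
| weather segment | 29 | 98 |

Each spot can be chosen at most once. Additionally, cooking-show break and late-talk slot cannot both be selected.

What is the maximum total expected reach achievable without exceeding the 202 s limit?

A density-first pass picks podcast midroll + documentary slot + evening-news bumper + late-talk slot — 642 at 181 s.
Replace late-talk slot with morning-news A + weather segment: the trade gains 34 net, giving 676 at 202 s.
Next best is podcast midroll + cooking-show break + documentary slot + evening-news bumper + prime-drama break at 670 (200 s) — short by 6.

676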